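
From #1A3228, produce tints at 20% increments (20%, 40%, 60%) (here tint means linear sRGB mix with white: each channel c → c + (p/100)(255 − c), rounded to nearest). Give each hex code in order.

#1A3228 is rgb(26, 50, 40).
20%: (26 + 45.8 = 71.8→72, 50 + 41 = 91→91, 40 + 43 = 83→83) → #485B53
40%: (26 + 91.6 = 117.6→118, 50 + 82 = 132→132, 40 + 86 = 126→126) → #76847E
60%: (26 + 137.4 = 163.4→163, 50 + 123 = 173→173, 40 + 129 = 169→169) → #A3ADA9

#485B53, #76847E, #A3ADA9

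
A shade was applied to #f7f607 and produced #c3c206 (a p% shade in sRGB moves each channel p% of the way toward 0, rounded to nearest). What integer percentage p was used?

21%

#f7f607 is rgb(247, 246, 7); #c3c206 is rgb(195, 194, 6).
On the R channel (widest range): 195 ≈ 247 + (p/100)(0 − 247), so p ≈ 100×(195 − 247)/(0 − 247) = -5200/-247 = 21.05.
p = 21 reproduces all three channels after rounding.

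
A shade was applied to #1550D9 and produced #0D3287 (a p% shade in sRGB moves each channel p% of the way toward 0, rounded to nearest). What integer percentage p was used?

38%

#1550D9 is rgb(21, 80, 217); #0D3287 is rgb(13, 50, 135).
On the B channel (widest range): 135 ≈ 217 + (p/100)(0 − 217), so p ≈ 100×(135 − 217)/(0 − 217) = -8200/-217 = 37.79.
p = 38 reproduces all three channels after rounding.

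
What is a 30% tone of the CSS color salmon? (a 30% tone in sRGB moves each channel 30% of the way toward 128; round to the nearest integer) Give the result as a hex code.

CSS salmon is rgb(250, 128, 114).
Per channel, c → c + 0.3(128 − c):
  R: 250 + 0.3×(128−250) = 250 − 36.6 = 213.4 → 213
  G: 128 + 0.3×(128−128) = 128 + 0 = 128 → 128
  B: 114 + 0.3×(128−114) = 114 + 4.2 = 118.2 → 118
rgb(213, 128, 118) = #d58076.

#d58076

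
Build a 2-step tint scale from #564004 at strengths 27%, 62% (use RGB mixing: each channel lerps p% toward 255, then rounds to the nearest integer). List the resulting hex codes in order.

#564004 is rgb(86, 64, 4).
27%: (86 + 45.63 = 131.63→132, 64 + 51.57 = 115.57→116, 4 + 67.77 = 71.77→72) → #847448
62%: (86 + 104.78 = 190.78→191, 64 + 118.42 = 182.42→182, 4 + 155.62 = 159.62→160) → #bfb6a0

#847448, #bfb6a0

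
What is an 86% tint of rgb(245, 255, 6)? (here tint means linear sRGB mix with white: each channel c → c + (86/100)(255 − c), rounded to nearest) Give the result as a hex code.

#FEFFDC

Per channel, c → c + 0.86(255 − c):
  R: 245 + 8.6 = 253.6 → 254
  G: 255 + 0 = 255 → 255
  B: 6 + 214.14 = 220.14 → 220
rgb(254, 255, 220) = #FEFFDC.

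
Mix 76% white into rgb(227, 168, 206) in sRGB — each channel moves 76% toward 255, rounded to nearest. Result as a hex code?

Lerp each channel 76% toward 255:
  R: 227 + 21.28 = 248.28 → 248
  G: 168 + 0.76×(255−168) = 168 + 66.12 = 234.12 → 234
  B: 206 + 37.24 = 243.24 → 243
rgb(248, 234, 243) = #f8eaf3.

#f8eaf3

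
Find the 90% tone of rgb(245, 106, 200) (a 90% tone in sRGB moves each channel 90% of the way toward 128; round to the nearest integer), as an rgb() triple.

rgb(140, 126, 135)

Lerp each channel 90% toward 128:
  R: 245 − 105.3 = 139.7 → 140
  G: 106 + 19.8 = 125.8 → 126
  B: 200 − 64.8 = 135.2 → 135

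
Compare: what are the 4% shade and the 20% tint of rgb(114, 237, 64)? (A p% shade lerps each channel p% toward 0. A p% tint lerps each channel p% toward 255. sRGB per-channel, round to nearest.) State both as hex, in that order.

4% shade:
  R: 114 + 0.04×(0−114) = 114 − 4.56 = 109.44 → 109
  G: 237 + 0.04×(0−237) = 237 − 9.48 = 227.52 → 228
  B: 64 + 0.04×(0−64) = 64 − 2.56 = 61.44 → 61
  → #6de43d
20% tint:
  R: 114 + 0.2×(255−114) = 114 + 28.2 = 142.2 → 142
  G: 237 + 0.2×(255−237) = 237 + 3.6 = 240.6 → 241
  B: 64 + 0.2×(255−64) = 64 + 38.2 = 102.2 → 102
  → #8ef166

#6de43d, #8ef166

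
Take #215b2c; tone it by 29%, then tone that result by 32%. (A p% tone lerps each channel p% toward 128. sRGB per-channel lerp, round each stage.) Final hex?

#215b2c is rgb(33, 91, 44).
Lerp each channel 29% toward 128:
  R: 33 + 0.29×(128−33) = 33 + 27.55 = 60.55 → 61
  G: 91 + 10.73 = 101.73 → 102
  B: 44 + 0.29×(128−44) = 44 + 24.36 = 68.36 → 68
After the tone: rgb(61, 102, 68) = #3d6644.
A 32% tone moves each channel 32% toward 128:
  R: 61 + 21.44 = 82.44 → 82
  G: 102 + 8.32 = 110.32 → 110
  B: 68 + 19.2 = 87.2 → 87
rgb(82, 110, 87) = #526e57.

#526e57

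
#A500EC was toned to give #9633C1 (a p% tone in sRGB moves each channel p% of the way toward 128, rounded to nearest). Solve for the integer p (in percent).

40%

#A500EC is rgb(165, 0, 236); #9633C1 is rgb(150, 51, 193).
On the G channel (widest range): 51 ≈ 0 + (p/100)(128 − 0), so p ≈ 100×(51 − 0)/(128 − 0) = 5100/128 = 39.84.
p = 40 reproduces all three channels after rounding.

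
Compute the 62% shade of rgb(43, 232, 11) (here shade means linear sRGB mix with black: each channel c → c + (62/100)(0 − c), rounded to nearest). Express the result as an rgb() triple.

Lerp each channel 62% toward 0:
  R: 43 + 0.62×(0−43) = 43 − 26.66 = 16.34 → 16
  G: 232 − 143.84 = 88.16 → 88
  B: 11 + 0.62×(0−11) = 11 − 6.82 = 4.18 → 4

rgb(16, 88, 4)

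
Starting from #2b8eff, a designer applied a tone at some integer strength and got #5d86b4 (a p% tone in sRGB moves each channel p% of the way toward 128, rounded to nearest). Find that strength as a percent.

#2b8eff is rgb(43, 142, 255); #5d86b4 is rgb(93, 134, 180).
On the B channel (widest range): 180 ≈ 255 + (p/100)(128 − 255), so p ≈ 100×(180 − 255)/(128 − 255) = -7500/-127 = 59.06.
p = 59 reproduces all three channels after rounding.

59%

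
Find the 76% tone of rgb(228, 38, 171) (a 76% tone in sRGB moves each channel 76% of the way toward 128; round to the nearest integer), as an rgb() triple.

rgb(152, 106, 138)

Lerp each channel 76% toward 128:
  R: 228 + 0.76×(128−228) = 228 − 76 = 152 → 152
  G: 38 + 68.4 = 106.4 → 106
  B: 171 + 0.76×(128−171) = 171 − 32.68 = 138.32 → 138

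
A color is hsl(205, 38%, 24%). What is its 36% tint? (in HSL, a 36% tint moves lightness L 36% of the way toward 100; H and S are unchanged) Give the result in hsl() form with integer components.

hsl(205, 38%, 51%)

L moves 36% from 24 toward 100: 24 + 27.36 = 51.36 → 51.
H and S are unchanged.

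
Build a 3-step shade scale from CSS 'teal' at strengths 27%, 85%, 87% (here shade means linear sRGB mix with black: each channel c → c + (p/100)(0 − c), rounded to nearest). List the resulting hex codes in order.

CSS teal is rgb(0, 128, 128).
27%: (0→0, 128 − 34.56 = 93.44→93, 128 − 34.56 = 93.44→93) → #005d5d
85%: (0→0, 128 − 108.8 = 19.2→19, 128 − 108.8 = 19.2→19) → #001313
87%: (0→0, 128 − 111.36 = 16.64→17, 128 − 111.36 = 16.64→17) → #001111

#005d5d, #001313, #001111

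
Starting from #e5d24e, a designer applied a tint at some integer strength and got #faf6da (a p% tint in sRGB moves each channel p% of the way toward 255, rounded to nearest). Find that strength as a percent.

79%

#e5d24e is rgb(229, 210, 78); #faf6da is rgb(250, 246, 218).
On the B channel (widest range): 218 ≈ 78 + (p/100)(255 − 78), so p ≈ 100×(218 − 78)/(255 − 78) = 14000/177 = 79.10.
p = 79 reproduces all three channels after rounding.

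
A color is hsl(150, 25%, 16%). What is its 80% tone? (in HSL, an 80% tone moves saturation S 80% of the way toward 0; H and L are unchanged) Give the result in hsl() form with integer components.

hsl(150, 5%, 16%)

S moves 80% from 25 toward 0: 25 − 20 = 5 → 5.
H and L are unchanged.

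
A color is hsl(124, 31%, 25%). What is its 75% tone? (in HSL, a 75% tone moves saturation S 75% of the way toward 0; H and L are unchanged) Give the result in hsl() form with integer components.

hsl(124, 8%, 25%)

S moves 75% from 31 toward 0: 31 − 23.25 = 7.75 → 8.
H and L are unchanged.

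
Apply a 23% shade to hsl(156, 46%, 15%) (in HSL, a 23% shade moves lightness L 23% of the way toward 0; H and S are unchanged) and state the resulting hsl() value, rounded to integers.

L moves 23% from 15 toward 0: 15 − 3.45 = 11.55 → 12.
H and S are unchanged.

hsl(156, 46%, 12%)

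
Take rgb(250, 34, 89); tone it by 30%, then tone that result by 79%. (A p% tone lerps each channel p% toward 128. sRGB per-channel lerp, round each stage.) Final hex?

#92727A

Lerp each channel 30% toward 128:
  R: 250 + 0.3×(128−250) = 250 − 36.6 = 213.4 → 213
  G: 34 + 28.2 = 62.2 → 62
  B: 89 + 11.7 = 100.7 → 101
After the tone: rgb(213, 62, 101) = #D53E65.
Per channel, c → c + 0.79(128 − c):
  R: 213 − 67.15 = 145.85 → 146
  G: 62 + 0.79×(128−62) = 62 + 52.14 = 114.14 → 114
  B: 101 + 0.79×(128−101) = 101 + 21.33 = 122.33 → 122
rgb(146, 114, 122) = #92727A.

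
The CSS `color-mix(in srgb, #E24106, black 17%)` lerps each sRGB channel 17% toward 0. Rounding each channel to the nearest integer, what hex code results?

#E24106 is rgb(226, 65, 6).
Per channel, c → c + 0.17(0 − c):
  R: 226 − 38.42 = 187.58 → 188
  G: 65 − 11.05 = 53.95 → 54
  B: 6 − 1.02 = 4.98 → 5
rgb(188, 54, 5) = #BC3605.

#BC3605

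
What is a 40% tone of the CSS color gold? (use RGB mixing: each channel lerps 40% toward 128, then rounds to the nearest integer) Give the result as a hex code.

CSS gold is rgb(255, 215, 0).
Lerp each channel 40% toward 128:
  R: 255 + 0.4×(128−255) = 255 − 50.8 = 204.2 → 204
  G: 215 + 0.4×(128−215) = 215 − 34.8 = 180.2 → 180
  B: 0 + 0.4×(128−0) = 0 + 51.2 = 51.2 → 51
rgb(204, 180, 51) = #ccb433.

#ccb433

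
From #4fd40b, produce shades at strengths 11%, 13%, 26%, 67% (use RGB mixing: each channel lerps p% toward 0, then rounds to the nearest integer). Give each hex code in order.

#46bd0a, #45b80a, #3a9d08, #1a4604

#4fd40b is rgb(79, 212, 11).
11%: (79 − 8.69 = 70.31→70, 212 − 23.32 = 188.68→189, 11 − 1.21 = 9.79→10) → #46bd0a
13%: (79 − 10.27 = 68.73→69, 212 − 27.56 = 184.44→184, 11 − 1.43 = 9.57→10) → #45b80a
26%: (79 − 20.54 = 58.46→58, 212 − 55.12 = 156.88→157, 11 − 2.86 = 8.14→8) → #3a9d08
67%: (79 − 52.93 = 26.07→26, 212 − 142.04 = 69.96→70, 11 − 7.37 = 3.63→4) → #1a4604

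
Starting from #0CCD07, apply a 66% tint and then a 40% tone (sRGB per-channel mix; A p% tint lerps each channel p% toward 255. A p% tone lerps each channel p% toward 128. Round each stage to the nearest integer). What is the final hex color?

#0CCD07 is rgb(12, 205, 7).
A 66% tint moves each channel 66% toward 255:
  R: 12 + 0.66×(255−12) = 12 + 160.38 = 172.38 → 172
  G: 205 + 33 = 238 → 238
  B: 7 + 0.66×(255−7) = 7 + 163.68 = 170.68 → 171
After the tint: rgb(172, 238, 171) = #ACEEAB.
A 40% tone moves each channel 40% toward 128:
  R: 172 + 0.4×(128−172) = 172 − 17.6 = 154.4 → 154
  G: 238 + 0.4×(128−238) = 238 − 44 = 194 → 194
  B: 171 − 17.2 = 153.8 → 154
rgb(154, 194, 154) = #9AC29A.

#9AC29A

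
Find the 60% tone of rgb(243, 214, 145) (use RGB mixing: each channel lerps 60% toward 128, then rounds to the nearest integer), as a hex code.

#AEA287

Lerp each channel 60% toward 128:
  R: 243 + 0.6×(128−243) = 243 − 69 = 174 → 174
  G: 214 + 0.6×(128−214) = 214 − 51.6 = 162.4 → 162
  B: 145 + 0.6×(128−145) = 145 − 10.2 = 134.8 → 135
rgb(174, 162, 135) = #AEA287.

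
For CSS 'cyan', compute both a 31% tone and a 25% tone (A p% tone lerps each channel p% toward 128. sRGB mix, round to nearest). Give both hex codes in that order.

#28d8d8, #20dfdf

CSS cyan is rgb(0, 255, 255).
31% tone:
  R: 0 + 0.31×(128−0) = 0 + 39.68 = 39.68 → 40
  G: 255 + 0.31×(128−255) = 255 − 39.37 = 215.63 → 216
  B: 255 − 39.37 = 215.63 → 216
  → #28d8d8
25% tone:
  R: 0 + 32 = 32 → 32
  G: 255 + 0.25×(128−255) = 255 − 31.75 = 223.25 → 223
  B: 255 + 0.25×(128−255) = 255 − 31.75 = 223.25 → 223
  → #20dfdf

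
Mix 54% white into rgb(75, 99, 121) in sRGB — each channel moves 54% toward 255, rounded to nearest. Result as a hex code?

#acb7c1

Lerp each channel 54% toward 255:
  R: 75 + 0.54×(255−75) = 75 + 97.2 = 172.2 → 172
  G: 99 + 84.24 = 183.24 → 183
  B: 121 + 72.36 = 193.36 → 193
rgb(172, 183, 193) = #acb7c1.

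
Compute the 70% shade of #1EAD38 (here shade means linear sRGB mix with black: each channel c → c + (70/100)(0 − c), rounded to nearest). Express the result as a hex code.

#1EAD38 is rgb(30, 173, 56).
Per channel, c → c + 0.7(0 − c):
  R: 30 + 0.7×(0−30) = 30 − 21 = 9 → 9
  G: 173 − 121.1 = 51.9 → 52
  B: 56 + 0.7×(0−56) = 56 − 39.2 = 16.8 → 17
rgb(9, 52, 17) = #093411.

#093411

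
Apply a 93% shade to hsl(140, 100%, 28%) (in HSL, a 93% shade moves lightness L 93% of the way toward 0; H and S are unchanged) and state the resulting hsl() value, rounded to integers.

hsl(140, 100%, 2%)

L moves 93% from 28 toward 0: 28 − 26.04 = 1.96 → 2.
H and S are unchanged.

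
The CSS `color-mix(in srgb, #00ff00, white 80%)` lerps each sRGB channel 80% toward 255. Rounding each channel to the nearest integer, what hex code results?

#00ff00 is rgb(0, 255, 0).
Per channel, c → c + 0.8(255 − c):
  R: 0 + 0.8×(255−0) = 0 + 204 = 204 → 204
  G: 255 + 0.8×(255−255) = 255 + 0 = 255 → 255
  B: 0 + 0.8×(255−0) = 0 + 204 = 204 → 204
rgb(204, 255, 204) = #ccffcc.

#ccffcc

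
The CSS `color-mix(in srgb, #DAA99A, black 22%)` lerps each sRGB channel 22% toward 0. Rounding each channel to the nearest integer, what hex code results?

#AA8478

#DAA99A is rgb(218, 169, 154).
Per channel, c → c + 0.22(0 − c):
  R: 218 + 0.22×(0−218) = 218 − 47.96 = 170.04 → 170
  G: 169 − 37.18 = 131.82 → 132
  B: 154 + 0.22×(0−154) = 154 − 33.88 = 120.12 → 120
rgb(170, 132, 120) = #AA8478.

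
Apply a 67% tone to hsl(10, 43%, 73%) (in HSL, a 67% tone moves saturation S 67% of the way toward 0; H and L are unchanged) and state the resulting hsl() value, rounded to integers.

S moves 67% from 43 toward 0: 43 − 28.81 = 14.19 → 14.
H and L are unchanged.

hsl(10, 14%, 73%)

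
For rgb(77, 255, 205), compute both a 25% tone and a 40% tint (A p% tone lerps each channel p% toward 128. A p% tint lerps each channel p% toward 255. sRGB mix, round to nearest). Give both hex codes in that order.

#5ADFBA, #94FFE1

25% tone:
  R: 77 + 12.75 = 89.75 → 90
  G: 255 + 0.25×(128−255) = 255 − 31.75 = 223.25 → 223
  B: 205 + 0.25×(128−205) = 205 − 19.25 = 185.75 → 186
  → #5ADFBA
40% tint:
  R: 77 + 71.2 = 148.2 → 148
  G: 255 + 0.4×(255−255) = 255 + 0 = 255 → 255
  B: 205 + 0.4×(255−205) = 205 + 20 = 225 → 225
  → #94FFE1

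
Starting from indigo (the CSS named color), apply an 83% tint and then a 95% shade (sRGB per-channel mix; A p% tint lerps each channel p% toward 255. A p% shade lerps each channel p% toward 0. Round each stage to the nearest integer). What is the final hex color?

CSS indigo is rgb(75, 0, 130).
Per channel, c → c + 0.83(255 − c):
  R: 75 + 0.83×(255−75) = 75 + 149.4 = 224.4 → 224
  G: 0 + 0.83×(255−0) = 0 + 211.65 = 211.65 → 212
  B: 130 + 0.83×(255−130) = 130 + 103.75 = 233.75 → 234
After the tint: rgb(224, 212, 234) = #e0d4ea.
A 95% shade moves each channel 95% toward 0:
  R: 224 − 212.8 = 11.2 → 11
  G: 212 − 201.4 = 10.6 → 11
  B: 234 + 0.95×(0−234) = 234 − 222.3 = 11.7 → 12
rgb(11, 11, 12) = #0b0b0c.

#0b0b0c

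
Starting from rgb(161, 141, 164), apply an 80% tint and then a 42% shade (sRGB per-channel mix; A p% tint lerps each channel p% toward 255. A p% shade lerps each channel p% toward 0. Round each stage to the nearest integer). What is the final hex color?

#898789

Per channel, c → c + 0.8(255 − c):
  R: 161 + 0.8×(255−161) = 161 + 75.2 = 236.2 → 236
  G: 141 + 91.2 = 232.2 → 232
  B: 164 + 0.8×(255−164) = 164 + 72.8 = 236.8 → 237
After the tint: rgb(236, 232, 237) = #ECE8ED.
A 42% shade moves each channel 42% toward 0:
  R: 236 − 99.12 = 136.88 → 137
  G: 232 + 0.42×(0−232) = 232 − 97.44 = 134.56 → 135
  B: 237 + 0.42×(0−237) = 237 − 99.54 = 137.46 → 137
rgb(137, 135, 137) = #898789.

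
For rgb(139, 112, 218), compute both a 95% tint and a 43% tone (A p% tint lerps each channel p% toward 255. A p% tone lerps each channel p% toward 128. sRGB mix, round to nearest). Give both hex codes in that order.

#F9F8FD, #8677B3

95% tint:
  R: 139 + 0.95×(255−139) = 139 + 110.2 = 249.2 → 249
  G: 112 + 0.95×(255−112) = 112 + 135.85 = 247.85 → 248
  B: 218 + 0.95×(255−218) = 218 + 35.15 = 253.15 → 253
  → #F9F8FD
43% tone:
  R: 139 + 0.43×(128−139) = 139 − 4.73 = 134.27 → 134
  G: 112 + 0.43×(128−112) = 112 + 6.88 = 118.88 → 119
  B: 218 + 0.43×(128−218) = 218 − 38.7 = 179.3 → 179
  → #8677B3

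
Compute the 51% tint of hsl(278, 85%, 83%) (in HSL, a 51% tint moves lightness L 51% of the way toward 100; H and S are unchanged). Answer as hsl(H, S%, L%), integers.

L moves 51% from 83 toward 100: 83 + 8.67 = 91.67 → 92.
H and S are unchanged.

hsl(278, 85%, 92%)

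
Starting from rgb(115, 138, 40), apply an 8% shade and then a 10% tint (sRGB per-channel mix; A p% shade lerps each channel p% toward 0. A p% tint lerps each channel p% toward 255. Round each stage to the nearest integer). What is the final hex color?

An 8% shade moves each channel 8% toward 0:
  R: 115 + 0.08×(0−115) = 115 − 9.2 = 105.8 → 106
  G: 138 − 11.04 = 126.96 → 127
  B: 40 − 3.2 = 36.8 → 37
After the shade: rgb(106, 127, 37) = #6A7F25.
Lerp each channel 10% toward 255:
  R: 106 + 0.1×(255−106) = 106 + 14.9 = 120.9 → 121
  G: 127 + 12.8 = 139.8 → 140
  B: 37 + 0.1×(255−37) = 37 + 21.8 = 58.8 → 59
rgb(121, 140, 59) = #798C3B.

#798C3B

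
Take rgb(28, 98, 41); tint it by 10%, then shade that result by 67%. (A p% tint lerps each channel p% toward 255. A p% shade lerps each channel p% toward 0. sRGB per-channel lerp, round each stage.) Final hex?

#112614

Per channel, c → c + 0.1(255 − c):
  R: 28 + 0.1×(255−28) = 28 + 22.7 = 50.7 → 51
  G: 98 + 15.7 = 113.7 → 114
  B: 41 + 21.4 = 62.4 → 62
After the tint: rgb(51, 114, 62) = #33723e.
Lerp each channel 67% toward 0:
  R: 51 − 34.17 = 16.83 → 17
  G: 114 + 0.67×(0−114) = 114 − 76.38 = 37.62 → 38
  B: 62 + 0.67×(0−62) = 62 − 41.54 = 20.46 → 20
rgb(17, 38, 20) = #112614.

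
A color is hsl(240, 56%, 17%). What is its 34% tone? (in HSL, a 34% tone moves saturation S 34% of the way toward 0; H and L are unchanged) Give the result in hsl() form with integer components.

S moves 34% from 56 toward 0: 56 − 19.04 = 36.96 → 37.
H and L are unchanged.

hsl(240, 37%, 17%)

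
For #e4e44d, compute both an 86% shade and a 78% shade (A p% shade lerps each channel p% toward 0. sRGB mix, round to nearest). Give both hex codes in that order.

#20200b, #323211

#e4e44d is rgb(228, 228, 77).
86% shade:
  R: 228 − 196.08 = 31.92 → 32
  G: 228 − 196.08 = 31.92 → 32
  B: 77 − 66.22 = 10.78 → 11
  → #20200b
78% shade:
  R: 228 + 0.78×(0−228) = 228 − 177.84 = 50.16 → 50
  G: 228 + 0.78×(0−228) = 228 − 177.84 = 50.16 → 50
  B: 77 − 60.06 = 16.94 → 17
  → #323211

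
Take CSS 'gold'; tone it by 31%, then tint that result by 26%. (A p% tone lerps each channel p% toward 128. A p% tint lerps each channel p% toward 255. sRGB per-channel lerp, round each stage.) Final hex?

#e2cd60

CSS gold is rgb(255, 215, 0).
Lerp each channel 31% toward 128:
  R: 255 + 0.31×(128−255) = 255 − 39.37 = 215.63 → 216
  G: 215 + 0.31×(128−215) = 215 − 26.97 = 188.03 → 188
  B: 0 + 0.31×(128−0) = 0 + 39.68 = 39.68 → 40
After the tone: rgb(216, 188, 40) = #d8bc28.
Lerp each channel 26% toward 255:
  R: 216 + 0.26×(255−216) = 216 + 10.14 = 226.14 → 226
  G: 188 + 0.26×(255−188) = 188 + 17.42 = 205.42 → 205
  B: 40 + 55.9 = 95.9 → 96
rgb(226, 205, 96) = #e2cd60.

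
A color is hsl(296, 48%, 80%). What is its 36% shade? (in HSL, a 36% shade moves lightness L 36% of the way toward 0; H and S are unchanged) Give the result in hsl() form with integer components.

L moves 36% from 80 toward 0: 80 − 28.8 = 51.2 → 51.
H and S are unchanged.

hsl(296, 48%, 51%)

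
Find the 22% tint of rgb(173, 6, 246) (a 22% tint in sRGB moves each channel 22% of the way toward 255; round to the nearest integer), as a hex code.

#bf3df8

A 22% tint moves each channel 22% toward 255:
  R: 173 + 0.22×(255−173) = 173 + 18.04 = 191.04 → 191
  G: 6 + 0.22×(255−6) = 6 + 54.78 = 60.78 → 61
  B: 246 + 0.22×(255−246) = 246 + 1.98 = 247.98 → 248
rgb(191, 61, 248) = #bf3df8.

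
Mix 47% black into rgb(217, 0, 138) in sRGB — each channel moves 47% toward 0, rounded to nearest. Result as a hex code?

A 47% shade moves each channel 47% toward 0:
  R: 217 + 0.47×(0−217) = 217 − 101.99 = 115.01 → 115
  G: 0 + 0.47×(0−0) = 0 + 0 = 0 → 0
  B: 138 − 64.86 = 73.14 → 73
rgb(115, 0, 73) = #730049.

#730049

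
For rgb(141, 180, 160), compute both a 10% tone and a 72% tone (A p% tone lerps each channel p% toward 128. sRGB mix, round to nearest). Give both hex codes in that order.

10% tone:
  R: 141 + 0.1×(128−141) = 141 − 1.3 = 139.7 → 140
  G: 180 − 5.2 = 174.8 → 175
  B: 160 − 3.2 = 156.8 → 157
  → #8CAF9D
72% tone:
  R: 141 − 9.36 = 131.64 → 132
  G: 180 + 0.72×(128−180) = 180 − 37.44 = 142.56 → 143
  B: 160 − 23.04 = 136.96 → 137
  → #848F89

#8CAF9D, #848F89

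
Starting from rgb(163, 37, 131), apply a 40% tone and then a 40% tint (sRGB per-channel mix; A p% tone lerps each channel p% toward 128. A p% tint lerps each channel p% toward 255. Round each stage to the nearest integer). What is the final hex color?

#bf92b4

A 40% tone moves each channel 40% toward 128:
  R: 163 + 0.4×(128−163) = 163 − 14 = 149 → 149
  G: 37 + 0.4×(128−37) = 37 + 36.4 = 73.4 → 73
  B: 131 + 0.4×(128−131) = 131 − 1.2 = 129.8 → 130
After the tone: rgb(149, 73, 130) = #954982.
Per channel, c → c + 0.4(255 − c):
  R: 149 + 42.4 = 191.4 → 191
  G: 73 + 72.8 = 145.8 → 146
  B: 130 + 0.4×(255−130) = 130 + 50 = 180 → 180
rgb(191, 146, 180) = #bf92b4.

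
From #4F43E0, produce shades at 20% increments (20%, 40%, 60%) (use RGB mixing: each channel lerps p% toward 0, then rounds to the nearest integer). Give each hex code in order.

#4F43E0 is rgb(79, 67, 224).
20%: (79 − 15.8 = 63.2→63, 67 − 13.4 = 53.6→54, 224 − 44.8 = 179.2→179) → #3F36B3
40%: (79 − 31.6 = 47.4→47, 67 − 26.8 = 40.2→40, 224 − 89.6 = 134.4→134) → #2F2886
60%: (79 − 47.4 = 31.6→32, 67 − 40.2 = 26.8→27, 224 − 134.4 = 89.6→90) → #201B5A

#3F36B3, #2F2886, #201B5A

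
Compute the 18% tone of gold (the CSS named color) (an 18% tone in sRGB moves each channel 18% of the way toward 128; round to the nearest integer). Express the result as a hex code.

#E8C717

CSS gold is rgb(255, 215, 0).
Lerp each channel 18% toward 128:
  R: 255 + 0.18×(128−255) = 255 − 22.86 = 232.14 → 232
  G: 215 + 0.18×(128−215) = 215 − 15.66 = 199.34 → 199
  B: 0 + 23.04 = 23.04 → 23
rgb(232, 199, 23) = #E8C717.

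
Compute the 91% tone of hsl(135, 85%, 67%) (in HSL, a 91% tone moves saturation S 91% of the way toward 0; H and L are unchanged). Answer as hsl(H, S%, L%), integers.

S moves 91% from 85 toward 0: 85 − 77.35 = 7.65 → 8.
H and L are unchanged.

hsl(135, 8%, 67%)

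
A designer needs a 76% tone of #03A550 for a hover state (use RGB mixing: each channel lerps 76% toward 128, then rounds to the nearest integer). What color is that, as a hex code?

#03A550 is rgb(3, 165, 80).
Lerp each channel 76% toward 128:
  R: 3 + 0.76×(128−3) = 3 + 95 = 98 → 98
  G: 165 + 0.76×(128−165) = 165 − 28.12 = 136.88 → 137
  B: 80 + 36.48 = 116.48 → 116
rgb(98, 137, 116) = #628974.

#628974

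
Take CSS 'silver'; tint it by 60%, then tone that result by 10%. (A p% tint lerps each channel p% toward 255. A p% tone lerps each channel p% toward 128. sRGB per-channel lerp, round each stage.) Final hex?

#DCDCDC

CSS silver is rgb(192, 192, 192).
Lerp each channel 60% toward 255:
  R: 192 + 37.8 = 229.8 → 230
  G: 192 + 0.6×(255−192) = 192 + 37.8 = 229.8 → 230
  B: 192 + 0.6×(255−192) = 192 + 37.8 = 229.8 → 230
After the tint: rgb(230, 230, 230) = #E6E6E6.
A 10% tone moves each channel 10% toward 128:
  R: 230 − 10.2 = 219.8 → 220
  G: 230 + 0.1×(128−230) = 230 − 10.2 = 219.8 → 220
  B: 230 + 0.1×(128−230) = 230 − 10.2 = 219.8 → 220
rgb(220, 220, 220) = #DCDCDC.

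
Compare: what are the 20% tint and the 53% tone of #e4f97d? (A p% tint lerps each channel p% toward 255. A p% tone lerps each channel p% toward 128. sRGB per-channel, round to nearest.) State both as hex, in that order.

#e9fa97, #afb97f

#e4f97d is rgb(228, 249, 125).
20% tint:
  R: 228 + 0.2×(255−228) = 228 + 5.4 = 233.4 → 233
  G: 249 + 0.2×(255−249) = 249 + 1.2 = 250.2 → 250
  B: 125 + 0.2×(255−125) = 125 + 26 = 151 → 151
  → #e9fa97
53% tone:
  R: 228 + 0.53×(128−228) = 228 − 53 = 175 → 175
  G: 249 + 0.53×(128−249) = 249 − 64.13 = 184.87 → 185
  B: 125 + 0.53×(128−125) = 125 + 1.59 = 126.59 → 127
  → #afb97f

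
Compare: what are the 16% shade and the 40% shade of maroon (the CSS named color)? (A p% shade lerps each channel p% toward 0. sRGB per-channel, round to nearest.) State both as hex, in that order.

CSS maroon is rgb(128, 0, 0).
16% shade:
  R: 128 − 20.48 = 107.52 → 108
  G: 0 + 0.16×(0−0) = 0 + 0 = 0 → 0
  B: 0 + 0.16×(0−0) = 0 + 0 = 0 → 0
  → #6C0000
40% shade:
  R: 128 − 51.2 = 76.8 → 77
  G: 0 + 0 = 0 → 0
  B: 0 + 0.4×(0−0) = 0 + 0 = 0 → 0
  → #4D0000

#6C0000, #4D0000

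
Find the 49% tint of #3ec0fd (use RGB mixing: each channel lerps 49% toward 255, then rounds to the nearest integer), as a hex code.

#3ec0fd is rgb(62, 192, 253).
A 49% tint moves each channel 49% toward 255:
  R: 62 + 0.49×(255−62) = 62 + 94.57 = 156.57 → 157
  G: 192 + 30.87 = 222.87 → 223
  B: 253 + 0.98 = 253.98 → 254
rgb(157, 223, 254) = #9ddffe.

#9ddffe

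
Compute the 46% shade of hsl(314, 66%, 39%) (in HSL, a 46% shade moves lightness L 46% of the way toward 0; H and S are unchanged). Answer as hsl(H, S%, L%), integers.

L moves 46% from 39 toward 0: 39 − 17.94 = 21.06 → 21.
H and S are unchanged.

hsl(314, 66%, 21%)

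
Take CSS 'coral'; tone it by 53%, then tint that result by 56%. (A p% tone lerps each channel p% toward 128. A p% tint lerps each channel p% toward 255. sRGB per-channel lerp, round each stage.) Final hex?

CSS coral is rgb(255, 127, 80).
Lerp each channel 53% toward 128:
  R: 255 − 67.31 = 187.69 → 188
  G: 127 + 0.53×(128−127) = 127 + 0.53 = 127.53 → 128
  B: 80 + 0.53×(128−80) = 80 + 25.44 = 105.44 → 105
After the tone: rgb(188, 128, 105) = #bc8069.
Lerp each channel 56% toward 255:
  R: 188 + 0.56×(255−188) = 188 + 37.52 = 225.52 → 226
  G: 128 + 71.12 = 199.12 → 199
  B: 105 + 0.56×(255−105) = 105 + 84 = 189 → 189
rgb(226, 199, 189) = #e2c7bd.

#e2c7bd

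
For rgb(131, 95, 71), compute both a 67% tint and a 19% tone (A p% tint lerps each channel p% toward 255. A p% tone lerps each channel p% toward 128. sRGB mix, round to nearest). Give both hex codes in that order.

#D6CAC2, #826552

67% tint:
  R: 131 + 0.67×(255−131) = 131 + 83.08 = 214.08 → 214
  G: 95 + 0.67×(255−95) = 95 + 107.2 = 202.2 → 202
  B: 71 + 0.67×(255−71) = 71 + 123.28 = 194.28 → 194
  → #D6CAC2
19% tone:
  R: 131 − 0.57 = 130.43 → 130
  G: 95 + 0.19×(128−95) = 95 + 6.27 = 101.27 → 101
  B: 71 + 10.83 = 81.83 → 82
  → #826552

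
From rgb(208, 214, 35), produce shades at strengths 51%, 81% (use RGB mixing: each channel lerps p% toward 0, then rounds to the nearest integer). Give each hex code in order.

51%: (208 − 106.08 = 101.92→102, 214 − 109.14 = 104.86→105, 35 − 17.85 = 17.15→17) → #666911
81%: (208 − 168.48 = 39.52→40, 214 − 173.34 = 40.66→41, 35 − 28.35 = 6.65→7) → #282907

#666911, #282907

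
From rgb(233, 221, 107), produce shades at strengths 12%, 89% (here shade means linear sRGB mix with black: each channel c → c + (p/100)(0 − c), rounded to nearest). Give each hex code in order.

12%: (233 − 27.96 = 205.04→205, 221 − 26.52 = 194.48→194, 107 − 12.84 = 94.16→94) → #CDC25E
89%: (233 − 207.37 = 25.63→26, 221 − 196.69 = 24.31→24, 107 − 95.23 = 11.77→12) → #1A180C

#CDC25E, #1A180C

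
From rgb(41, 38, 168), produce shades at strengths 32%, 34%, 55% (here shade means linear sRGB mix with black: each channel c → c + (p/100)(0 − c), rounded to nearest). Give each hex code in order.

32%: (41 − 13.12 = 27.88→28, 38 − 12.16 = 25.84→26, 168 − 53.76 = 114.24→114) → #1C1A72
34%: (41 − 13.94 = 27.06→27, 38 − 12.92 = 25.08→25, 168 − 57.12 = 110.88→111) → #1B196F
55%: (41 − 22.55 = 18.45→18, 38 − 20.9 = 17.1→17, 168 − 92.4 = 75.6→76) → #12114C

#1C1A72, #1B196F, #12114C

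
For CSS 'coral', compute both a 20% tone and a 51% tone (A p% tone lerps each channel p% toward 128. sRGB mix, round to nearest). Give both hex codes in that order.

CSS coral is rgb(255, 127, 80).
20% tone:
  R: 255 − 25.4 = 229.6 → 230
  G: 127 + 0.2 = 127.2 → 127
  B: 80 + 0.2×(128−80) = 80 + 9.6 = 89.6 → 90
  → #e67f5a
51% tone:
  R: 255 − 64.77 = 190.23 → 190
  G: 127 + 0.51×(128−127) = 127 + 0.51 = 127.51 → 128
  B: 80 + 24.48 = 104.48 → 104
  → #be8068

#e67f5a, #be8068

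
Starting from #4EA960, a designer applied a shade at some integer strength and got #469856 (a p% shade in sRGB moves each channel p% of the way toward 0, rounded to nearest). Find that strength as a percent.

#4EA960 is rgb(78, 169, 96); #469856 is rgb(70, 152, 86).
On the G channel (widest range): 152 ≈ 169 + (p/100)(0 − 169), so p ≈ 100×(152 − 169)/(0 − 169) = -1700/-169 = 10.06.
p = 10 reproduces all three channels after rounding.

10%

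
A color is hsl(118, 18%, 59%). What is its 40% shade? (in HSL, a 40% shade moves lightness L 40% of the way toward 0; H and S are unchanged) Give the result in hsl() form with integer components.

hsl(118, 18%, 35%)

L moves 40% from 59 toward 0: 59 − 23.6 = 35.4 → 35.
H and S are unchanged.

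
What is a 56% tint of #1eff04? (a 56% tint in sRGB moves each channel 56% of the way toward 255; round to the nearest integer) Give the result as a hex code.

#9cff91

#1eff04 is rgb(30, 255, 4).
Lerp each channel 56% toward 255:
  R: 30 + 0.56×(255−30) = 30 + 126 = 156 → 156
  G: 255 + 0.56×(255−255) = 255 + 0 = 255 → 255
  B: 4 + 0.56×(255−4) = 4 + 140.56 = 144.56 → 145
rgb(156, 255, 145) = #9cff91.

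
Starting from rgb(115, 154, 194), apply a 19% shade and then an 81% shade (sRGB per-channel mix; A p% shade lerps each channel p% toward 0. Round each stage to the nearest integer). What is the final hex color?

#12181E

Per channel, c → c + 0.19(0 − c):
  R: 115 + 0.19×(0−115) = 115 − 21.85 = 93.15 → 93
  G: 154 + 0.19×(0−154) = 154 − 29.26 = 124.74 → 125
  B: 194 − 36.86 = 157.14 → 157
After the shade: rgb(93, 125, 157) = #5D7D9D.
An 81% shade moves each channel 81% toward 0:
  R: 93 + 0.81×(0−93) = 93 − 75.33 = 17.67 → 18
  G: 125 − 101.25 = 23.75 → 24
  B: 157 + 0.81×(0−157) = 157 − 127.17 = 29.83 → 30
rgb(18, 24, 30) = #12181E.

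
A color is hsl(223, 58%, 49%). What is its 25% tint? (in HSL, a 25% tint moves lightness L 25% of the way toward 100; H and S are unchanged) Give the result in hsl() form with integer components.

hsl(223, 58%, 62%)

L moves 25% from 49 toward 100: 49 + 12.75 = 61.75 → 62.
H and S are unchanged.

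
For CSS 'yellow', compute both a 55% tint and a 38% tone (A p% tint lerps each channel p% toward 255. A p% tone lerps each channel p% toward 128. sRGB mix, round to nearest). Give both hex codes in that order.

CSS yellow is rgb(255, 255, 0).
55% tint:
  R: 255 + 0.55×(255−255) = 255 + 0 = 255 → 255
  G: 255 + 0.55×(255−255) = 255 + 0 = 255 → 255
  B: 0 + 140.25 = 140.25 → 140
  → #FFFF8C
38% tone:
  R: 255 + 0.38×(128−255) = 255 − 48.26 = 206.74 → 207
  G: 255 + 0.38×(128−255) = 255 − 48.26 = 206.74 → 207
  B: 0 + 0.38×(128−0) = 0 + 48.64 = 48.64 → 49
  → #CFCF31

#FFFF8C, #CFCF31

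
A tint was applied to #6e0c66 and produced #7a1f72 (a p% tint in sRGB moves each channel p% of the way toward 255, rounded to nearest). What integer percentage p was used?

#6e0c66 is rgb(110, 12, 102); #7a1f72 is rgb(122, 31, 114).
On the G channel (widest range): 31 ≈ 12 + (p/100)(255 − 12), so p ≈ 100×(31 − 12)/(255 − 12) = 1900/243 = 7.82.
p = 8 reproduces all three channels after rounding.

8%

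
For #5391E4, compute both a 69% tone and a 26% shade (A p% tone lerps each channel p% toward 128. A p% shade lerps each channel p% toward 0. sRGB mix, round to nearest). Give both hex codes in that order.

#5391E4 is rgb(83, 145, 228).
69% tone:
  R: 83 + 31.05 = 114.05 → 114
  G: 145 − 11.73 = 133.27 → 133
  B: 228 + 0.69×(128−228) = 228 − 69 = 159 → 159
  → #72859F
26% shade:
  R: 83 − 21.58 = 61.42 → 61
  G: 145 + 0.26×(0−145) = 145 − 37.7 = 107.3 → 107
  B: 228 + 0.26×(0−228) = 228 − 59.28 = 168.72 → 169
  → #3D6BA9

#72859F, #3D6BA9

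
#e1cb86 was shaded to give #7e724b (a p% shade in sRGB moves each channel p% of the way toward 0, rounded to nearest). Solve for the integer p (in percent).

#e1cb86 is rgb(225, 203, 134); #7e724b is rgb(126, 114, 75).
On the R channel (widest range): 126 ≈ 225 + (p/100)(0 − 225), so p ≈ 100×(126 − 225)/(0 − 225) = -9900/-225 = 44.00.
p = 44 reproduces all three channels after rounding.

44%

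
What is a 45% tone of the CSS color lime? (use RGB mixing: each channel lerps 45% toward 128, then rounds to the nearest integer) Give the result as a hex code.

CSS lime is rgb(0, 255, 0).
A 45% tone moves each channel 45% toward 128:
  R: 0 + 57.6 = 57.6 → 58
  G: 255 − 57.15 = 197.85 → 198
  B: 0 + 57.6 = 57.6 → 58
rgb(58, 198, 58) = #3ac63a.

#3ac63a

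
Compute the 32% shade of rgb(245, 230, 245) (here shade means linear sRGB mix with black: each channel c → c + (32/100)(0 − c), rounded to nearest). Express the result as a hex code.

A 32% shade moves each channel 32% toward 0:
  R: 245 − 78.4 = 166.6 → 167
  G: 230 − 73.6 = 156.4 → 156
  B: 245 − 78.4 = 166.6 → 167
rgb(167, 156, 167) = #a79ca7.

#a79ca7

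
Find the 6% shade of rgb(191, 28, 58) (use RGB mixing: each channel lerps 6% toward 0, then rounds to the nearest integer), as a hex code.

Per channel, c → c + 0.06(0 − c):
  R: 191 + 0.06×(0−191) = 191 − 11.46 = 179.54 → 180
  G: 28 − 1.68 = 26.32 → 26
  B: 58 − 3.48 = 54.52 → 55
rgb(180, 26, 55) = #b41a37.

#b41a37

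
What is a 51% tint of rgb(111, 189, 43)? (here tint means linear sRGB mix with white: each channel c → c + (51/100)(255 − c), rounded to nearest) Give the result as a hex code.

A 51% tint moves each channel 51% toward 255:
  R: 111 + 73.44 = 184.44 → 184
  G: 189 + 33.66 = 222.66 → 223
  B: 43 + 0.51×(255−43) = 43 + 108.12 = 151.12 → 151
rgb(184, 223, 151) = #B8DF97.

#B8DF97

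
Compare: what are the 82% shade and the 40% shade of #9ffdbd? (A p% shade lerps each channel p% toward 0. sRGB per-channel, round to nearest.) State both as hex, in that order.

#9ffdbd is rgb(159, 253, 189).
82% shade:
  R: 159 + 0.82×(0−159) = 159 − 130.38 = 28.62 → 29
  G: 253 + 0.82×(0−253) = 253 − 207.46 = 45.54 → 46
  B: 189 + 0.82×(0−189) = 189 − 154.98 = 34.02 → 34
  → #1d2e22
40% shade:
  R: 159 + 0.4×(0−159) = 159 − 63.6 = 95.4 → 95
  G: 253 − 101.2 = 151.8 → 152
  B: 189 − 75.6 = 113.4 → 113
  → #5f9871

#1d2e22, #5f9871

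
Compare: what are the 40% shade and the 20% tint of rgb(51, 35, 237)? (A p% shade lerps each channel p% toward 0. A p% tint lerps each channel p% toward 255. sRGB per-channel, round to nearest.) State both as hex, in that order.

#1f158e, #5c4ff1

40% shade:
  R: 51 − 20.4 = 30.6 → 31
  G: 35 + 0.4×(0−35) = 35 − 14 = 21 → 21
  B: 237 − 94.8 = 142.2 → 142
  → #1f158e
20% tint:
  R: 51 + 0.2×(255−51) = 51 + 40.8 = 91.8 → 92
  G: 35 + 44 = 79 → 79
  B: 237 + 0.2×(255−237) = 237 + 3.6 = 240.6 → 241
  → #5c4ff1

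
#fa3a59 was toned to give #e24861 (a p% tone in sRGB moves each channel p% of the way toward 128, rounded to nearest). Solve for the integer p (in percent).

#fa3a59 is rgb(250, 58, 89); #e24861 is rgb(226, 72, 97).
On the R channel (widest range): 226 ≈ 250 + (p/100)(128 − 250), so p ≈ 100×(226 − 250)/(128 − 250) = -2400/-122 = 19.67.
p = 20 reproduces all three channels after rounding.

20%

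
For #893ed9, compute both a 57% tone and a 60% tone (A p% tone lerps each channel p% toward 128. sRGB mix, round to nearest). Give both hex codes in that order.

#893ed9 is rgb(137, 62, 217).
57% tone:
  R: 137 + 0.57×(128−137) = 137 − 5.13 = 131.87 → 132
  G: 62 + 37.62 = 99.62 → 100
  B: 217 + 0.57×(128−217) = 217 − 50.73 = 166.27 → 166
  → #8464a6
60% tone:
  R: 137 + 0.6×(128−137) = 137 − 5.4 = 131.6 → 132
  G: 62 + 0.6×(128−62) = 62 + 39.6 = 101.6 → 102
  B: 217 + 0.6×(128−217) = 217 − 53.4 = 163.6 → 164
  → #8466a4

#8464a6, #8466a4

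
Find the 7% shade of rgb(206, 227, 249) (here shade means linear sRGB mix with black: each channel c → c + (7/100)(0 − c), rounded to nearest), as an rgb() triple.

A 7% shade moves each channel 7% toward 0:
  R: 206 + 0.07×(0−206) = 206 − 14.42 = 191.58 → 192
  G: 227 − 15.89 = 211.11 → 211
  B: 249 − 17.43 = 231.57 → 232

rgb(192, 211, 232)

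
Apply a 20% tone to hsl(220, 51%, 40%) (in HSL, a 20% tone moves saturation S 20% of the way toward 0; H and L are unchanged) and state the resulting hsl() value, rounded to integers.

hsl(220, 41%, 40%)

S moves 20% from 51 toward 0: 51 − 10.2 = 40.8 → 41.
H and L are unchanged.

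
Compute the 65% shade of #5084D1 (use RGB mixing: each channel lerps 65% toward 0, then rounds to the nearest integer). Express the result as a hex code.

#5084D1 is rgb(80, 132, 209).
A 65% shade moves each channel 65% toward 0:
  R: 80 + 0.65×(0−80) = 80 − 52 = 28 → 28
  G: 132 + 0.65×(0−132) = 132 − 85.8 = 46.2 → 46
  B: 209 + 0.65×(0−209) = 209 − 135.85 = 73.15 → 73
rgb(28, 46, 73) = #1C2E49.

#1C2E49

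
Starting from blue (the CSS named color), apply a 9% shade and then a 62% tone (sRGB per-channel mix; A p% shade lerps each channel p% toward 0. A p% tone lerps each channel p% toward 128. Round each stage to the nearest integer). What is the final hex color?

CSS blue is rgb(0, 0, 255).
Per channel, c → c + 0.09(0 − c):
  R: 0 + 0 = 0 → 0
  G: 0 + 0 = 0 → 0
  B: 255 − 22.95 = 232.05 → 232
After the shade: rgb(0, 0, 232) = #0000E8.
Per channel, c → c + 0.62(128 − c):
  R: 0 + 79.36 = 79.36 → 79
  G: 0 + 79.36 = 79.36 → 79
  B: 232 − 64.48 = 167.52 → 168
rgb(79, 79, 168) = #4F4FA8.

#4F4FA8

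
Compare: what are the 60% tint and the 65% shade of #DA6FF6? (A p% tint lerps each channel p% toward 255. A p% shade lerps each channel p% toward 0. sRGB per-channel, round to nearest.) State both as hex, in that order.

#F0C5FB, #4C2756

#DA6FF6 is rgb(218, 111, 246).
60% tint:
  R: 218 + 0.6×(255−218) = 218 + 22.2 = 240.2 → 240
  G: 111 + 86.4 = 197.4 → 197
  B: 246 + 5.4 = 251.4 → 251
  → #F0C5FB
65% shade:
  R: 218 − 141.7 = 76.3 → 76
  G: 111 + 0.65×(0−111) = 111 − 72.15 = 38.85 → 39
  B: 246 − 159.9 = 86.1 → 86
  → #4C2756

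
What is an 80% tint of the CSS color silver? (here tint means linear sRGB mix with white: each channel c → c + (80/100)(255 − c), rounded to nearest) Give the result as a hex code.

#f2f2f2

CSS silver is rgb(192, 192, 192).
Per channel, c → c + 0.8(255 − c):
  R: 192 + 0.8×(255−192) = 192 + 50.4 = 242.4 → 242
  G: 192 + 0.8×(255−192) = 192 + 50.4 = 242.4 → 242
  B: 192 + 0.8×(255−192) = 192 + 50.4 = 242.4 → 242
rgb(242, 242, 242) = #f2f2f2.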